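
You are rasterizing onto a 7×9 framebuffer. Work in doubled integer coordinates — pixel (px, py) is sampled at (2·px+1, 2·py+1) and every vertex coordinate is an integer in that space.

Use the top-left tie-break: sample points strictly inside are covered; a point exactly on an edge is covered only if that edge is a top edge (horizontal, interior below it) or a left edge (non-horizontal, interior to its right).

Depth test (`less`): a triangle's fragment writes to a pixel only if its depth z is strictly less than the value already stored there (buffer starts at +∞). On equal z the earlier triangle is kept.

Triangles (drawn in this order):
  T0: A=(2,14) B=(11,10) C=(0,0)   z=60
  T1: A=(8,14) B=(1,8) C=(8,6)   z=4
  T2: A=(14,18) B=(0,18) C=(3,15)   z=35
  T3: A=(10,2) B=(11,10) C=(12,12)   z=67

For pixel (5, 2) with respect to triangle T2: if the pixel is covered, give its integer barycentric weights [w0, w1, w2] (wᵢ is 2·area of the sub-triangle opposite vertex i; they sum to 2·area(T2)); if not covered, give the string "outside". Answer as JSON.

T0:
  2·area = 134  (B↔C swapped to make it positive)
  edge (2, 14)→(0, 0): d=(-2,-14) top-left  bias=+0
  edge (0, 0)→(11, 10): d=(11,10) right/bottom  bias=-1
  edge (11, 10)→(2, 14): d=(-9,4) right/bottom  bias=-1
    (0,0)@(1, 1): e=[12,1,121] → █
    (1,0)@(3, 1): e=[40,-19,113] → ·
    (0,1)@(1, 3): e=[8,23,103] → █
    (1,1)@(3, 3): e=[36,3,95] → █
    (2,1)@(5, 3): e=[64,-17,87] → ·
    (0,2)@(1, 5): e=[4,45,85] → █
    (2,2)@(5, 5): e=[60,5,69] → █
    (3,2)@(7, 5): e=[88,-15,61] → ·
    (0,3)@(1, 7): e=[0,67,67] → █  [on edge]
    (3,3)@(7, 7): e=[84,7,43] → █
    (4,3)@(9, 7): e=[112,-13,35] → ·
    (0,4)@(1, 9): e=[-4,89,49] → ·
  covered (18 px):
    █ · · · · · ·
    █ █ · · · · ·
    █ █ █ · · · ·
    █ █ █ █ · · ·
    · █ █ █ █ · ·
    · █ █ █ · · ·
    · █ · · · · ·
    · · · · · · ·
    · · · · · · ·
T1:
  2·area = 56
  edge (8, 14)→(1, 8): d=(-7,-6) top-left  bias=+0
  edge (1, 8)→(8, 6): d=(7,-2) top-left  bias=+0
  edge (8, 6)→(8, 14): d=(0,8) right/bottom  bias=-1
    (2,3)@(5, 7): e=[31,1,24] → █
    (3,3)@(7, 7): e=[43,5,8] → █
    (4,3)@(9, 7): e=[55,9,-8] → ·
    (1,4)@(3, 9): e=[5,11,40] → █
    (4,4)@(9, 9): e=[41,23,-8] → ·
    (1,5)@(3, 11): e=[-9,25,40] → ·
    (2,5)@(5, 11): e=[3,29,24] → █
    (4,5)@(9, 11): e=[27,37,-8] → ·
    (2,6)@(5, 13): e=[-11,43,24] → ·
    (3,6)@(7, 13): e=[1,47,8] → █
    (4,6)@(9, 13): e=[13,51,-8] → ·
    (3,7)@(7, 15): e=[-13,61,8] → ·
  covered (8 px):
    · · · · · · ·
    · · · · · · ·
    · · · · · · ·
    · · █ █ · · ·
    · █ █ █ · · ·
    · · █ █ · · ·
    · · · █ · · ·
    · · · · · · ·
    · · · · · · ·
T2:
  2·area = 42
  edge (14, 18)→(0, 18): d=(-14,0) right/bottom  bias=-1
  edge (0, 18)→(3, 15): d=(3,-3) top-left  bias=+0
  edge (3, 15)→(14, 18): d=(11,3) right/bottom  bias=-1
    (6,2)@(13, 5): e=[182,0,-140] → ·  [on edge]
    (5,3)@(11, 7): e=[154,0,-112] → ·  [on edge]
    (4,4)@(9, 9): e=[126,0,-84] → ·  [on edge]
    (3,5)@(7, 11): e=[98,0,-56] → ·  [on edge]
    (2,6)@(5, 13): e=[70,0,-28] → ·  [on edge]
    (1,7)@(3, 15): e=[42,0,0] → ·  [on edge]
    (0,8)@(1, 17): e=[14,0,28] → █  [on edge]
    (1,8)@(3, 17): e=[14,6,22] → █
    (2,8)@(5, 17): e=[14,12,16] → █
    (3,8)@(7, 17): e=[14,18,10] → █
    (4,8)@(9, 17): e=[14,24,4] → █
    (5,8)@(11, 17): e=[14,30,-2] → ·
  covered (5 px):
    · · · · · · ·
    · · · · · · ·
    · · · · · · ·
    · · · · · · ·
    · · · · · · ·
    · · · · · · ·
    · · · · · · ·
    · · · · · · ·
    █ █ █ █ █ · ·
T3:
  2·area = 6  (B↔C swapped to make it positive)
  edge (10, 2)→(12, 12): d=(2,10) right/bottom  bias=-1
  edge (12, 12)→(11, 10): d=(-1,-2) top-left  bias=+0
  edge (11, 10)→(10, 2): d=(-1,-8) top-left  bias=+0
    (5,3)@(11, 7): e=[0,3,3] → ·  [on edge]
    (5,4)@(11, 9): e=[4,1,1] → █
    (6,4)@(13, 9): e=[-16,5,17] → ·
    (5,5)@(11, 11): e=[8,-1,-1] → ·
    (6,8)@(13, 17): e=[0,-3,9] → ·  [on edge]
  covered (1 px):
    · · · · · · ·
    · · · · · · ·
    · · · · · · ·
    · · · · · · ·
    · · · · · █ ·
    · · · · · · ·
    · · · · · · ·
    · · · · · · ·
    · · · · · · ·

Result: "outside"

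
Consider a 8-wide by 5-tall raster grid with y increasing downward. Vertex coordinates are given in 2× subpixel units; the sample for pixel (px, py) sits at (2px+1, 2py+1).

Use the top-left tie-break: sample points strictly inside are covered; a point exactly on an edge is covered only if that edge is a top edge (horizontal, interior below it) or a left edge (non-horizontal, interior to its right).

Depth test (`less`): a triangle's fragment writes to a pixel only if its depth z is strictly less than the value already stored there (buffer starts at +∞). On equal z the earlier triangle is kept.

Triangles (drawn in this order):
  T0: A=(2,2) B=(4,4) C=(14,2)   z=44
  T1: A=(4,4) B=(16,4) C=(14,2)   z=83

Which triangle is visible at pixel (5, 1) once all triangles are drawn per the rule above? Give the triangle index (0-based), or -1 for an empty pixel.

T0:
  2·area = 24  (B↔C swapped to make it positive)
  edge (2, 2)→(14, 2): d=(12,0) top-left  bias=+0
  edge (14, 2)→(4, 4): d=(-10,2) right/bottom  bias=-1
  edge (4, 4)→(2, 2): d=(-2,-2) top-left  bias=+0
    (0,0)@(1, 1): e=[-12,36,0] → ·  [on edge]
    (1,1)@(3, 3): e=[12,12,0] → #  [on edge]
    (2,1)@(5, 3): e=[12,8,4] → #
    (3,1)@(7, 3): e=[12,4,8] → #
    (4,1)@(9, 3): e=[12,0,12] → ·  [on edge]
    (1,2)@(3, 5): e=[36,-8,-4] → ·
    (2,2)@(5, 5): e=[36,-12,0] → ·  [on edge]
    (3,2)@(7, 5): e=[36,-16,4] → ·
    (3,3)@(7, 7): e=[60,-36,0] → ·  [on edge]
    (4,4)@(9, 9): e=[84,-60,0] → ·  [on edge]
  covered (3 px):
    · · · · · · · ·
    · # # # · · · ·
    · · · · · · · ·
    · · · · · · · ·
    · · · · · · · ·
T1:
  2·area = 24  (B↔C swapped to make it positive)
  edge (4, 4)→(14, 2): d=(10,-2) top-left  bias=+0
  edge (14, 2)→(16, 4): d=(2,2) right/bottom  bias=-1
  edge (16, 4)→(4, 4): d=(-12,0) right/bottom  bias=-1
    (6,0)@(13, 1): e=[-12,0,36] → ·  [on edge]
    (4,1)@(9, 3): e=[0,12,12] → #  [on edge]
    (5,1)@(11, 3): e=[4,8,12] → #
    (6,1)@(13, 3): e=[8,4,12] → #
    (7,1)@(15, 3): e=[12,0,12] → ·  [on edge]
    (4,2)@(9, 5): e=[20,16,-12] → ·
    (5,2)@(11, 5): e=[24,12,-12] → ·
    (6,2)@(13, 5): e=[28,8,-12] → ·
  covered (3 px):
    · · · · · · · ·
    · · · · # # # ·
    · · · · · · · ·
    · · · · · · · ·
    · · · · · · · ·

Z-buffer (winner per pixel, '.' = empty):
  . . . . . . . .
  . 0 0 0 1 1 1 .
  . . . . . . . .
  . . . . . . . .
  . . . . . . . .

Answer: 1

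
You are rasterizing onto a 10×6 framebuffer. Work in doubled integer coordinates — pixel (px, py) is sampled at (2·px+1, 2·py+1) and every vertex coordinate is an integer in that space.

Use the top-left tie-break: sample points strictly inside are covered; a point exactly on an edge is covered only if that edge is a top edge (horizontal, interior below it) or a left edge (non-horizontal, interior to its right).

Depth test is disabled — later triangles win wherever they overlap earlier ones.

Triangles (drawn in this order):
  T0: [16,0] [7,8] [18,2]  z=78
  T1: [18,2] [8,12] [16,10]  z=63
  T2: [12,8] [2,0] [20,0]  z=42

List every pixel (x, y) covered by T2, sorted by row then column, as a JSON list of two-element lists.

T0:
  2·area = 34  (B↔C swapped to make it positive)
  edge (16, 0)→(18, 2): d=(2,2) right/bottom  bias=-1
  edge (18, 2)→(7, 8): d=(-11,6) right/bottom  bias=-1
  edge (7, 8)→(16, 0): d=(9,-8) top-left  bias=+0
    (7,0)@(15, 1): e=[4,29,1] → #
    (8,0)@(17, 1): e=[0,17,17] → ·  [on edge]
    (6,1)@(13, 3): e=[12,19,3] → #
    (8,1)@(17, 3): e=[4,-5,35] → ·
    (9,1)@(19, 3): e=[0,-17,51] → ·  [on edge]
    (5,2)@(11, 5): e=[20,9,5] → #
    (6,2)@(13, 5): e=[16,-3,21] → ·
    (7,2)@(15, 5): e=[12,-15,37] → ·
    (5,3)@(11, 7): e=[24,-13,23] → ·
  covered (4 px):
    · · · · · · · # · ·
    · · · · · · # # · ·
    · · · · · # · · · ·
    · · · · · · · · · ·
    · · · · · · · · · ·
    · · · · · · · · · ·
T1:
  2·area = 60  (B↔C swapped to make it positive)
  edge (18, 2)→(16, 10): d=(-2,8) right/bottom  bias=-1
  edge (16, 10)→(8, 12): d=(-8,2) right/bottom  bias=-1
  edge (8, 12)→(18, 2): d=(10,-10) top-left  bias=+0
    (9,0)@(19, 1): e=[-6,66,0] → ·  [on edge]
    (8,1)@(17, 3): e=[6,54,0] → #  [on edge]
    (9,1)@(19, 3): e=[-10,50,20] → ·
    (7,2)@(15, 5): e=[18,42,0] → #  [on edge]
    (9,2)@(19, 5): e=[-14,34,40] → ·
    (6,3)@(13, 7): e=[30,30,0] → #  [on edge]
    (8,3)@(17, 7): e=[-2,22,40] → ·
    (5,4)@(11, 9): e=[42,18,0] → #  [on edge]
    (8,4)@(17, 9): e=[-6,6,60] → ·
    (4,5)@(9, 11): e=[54,6,0] → #  [on edge]
    (6,5)@(13, 11): e=[22,-2,40] → ·
    (7,5)@(15, 11): e=[6,-6,60] → ·
  covered (10 px):
    · · · · · · · · · ·
    · · · · · · · · # ·
    · · · · · · · # # ·
    · · · · · · # # · ·
    · · · · · # # # · ·
    · · · · # # · · · ·
T2:
  2·area = 144
  edge (12, 8)→(2, 0): d=(-10,-8) top-left  bias=+0
  edge (2, 0)→(20, 0): d=(18,0) top-left  bias=+0
  edge (20, 0)→(12, 8): d=(-8,8) right/bottom  bias=-1
    (2,0)@(5, 1): e=[14,18,112] → #
    (3,0)@(7, 1): e=[30,18,96] → #
    (4,0)@(9, 1): e=[46,18,80] → #
    (5,0)@(11, 1): e=[62,18,64] → #
    (6,0)@(13, 1): e=[78,18,48] → #
    (7,0)@(15, 1): e=[94,18,32] → #
    (8,0)@(17, 1): e=[110,18,16] → #
    (9,0)@(19, 1): e=[126,18,0] → ·  [on edge]
    (2,1)@(5, 3): e=[-6,54,96] → ·
    (3,1)@(7, 3): e=[10,54,80] → #
    (8,1)@(17, 3): e=[90,54,0] → ·  [on edge]
    (3,2)@(7, 5): e=[-10,90,64] → ·
    (7,2)@(15, 5): e=[54,90,0] → ·  [on edge]
    (6,3)@(13, 7): e=[18,126,0] → ·  [on edge]
    (5,4)@(11, 9): e=[-18,162,0] → ·  [on edge]
    (4,5)@(9, 11): e=[-54,198,0] → ·  [on edge]
  covered (16 px):
    · · # # # # # # # ·
    · · · # # # # # · ·
    · · · · # # # · · ·
    · · · · · # · · · ·
    · · · · · · · · · ·
    · · · · · · · · · ·

Final: [[2,0],[3,0],[4,0],[5,0],[6,0],[7,0],[8,0],[3,1],[4,1],[5,1],[6,1],[7,1],[4,2],[5,2],[6,2],[5,3]]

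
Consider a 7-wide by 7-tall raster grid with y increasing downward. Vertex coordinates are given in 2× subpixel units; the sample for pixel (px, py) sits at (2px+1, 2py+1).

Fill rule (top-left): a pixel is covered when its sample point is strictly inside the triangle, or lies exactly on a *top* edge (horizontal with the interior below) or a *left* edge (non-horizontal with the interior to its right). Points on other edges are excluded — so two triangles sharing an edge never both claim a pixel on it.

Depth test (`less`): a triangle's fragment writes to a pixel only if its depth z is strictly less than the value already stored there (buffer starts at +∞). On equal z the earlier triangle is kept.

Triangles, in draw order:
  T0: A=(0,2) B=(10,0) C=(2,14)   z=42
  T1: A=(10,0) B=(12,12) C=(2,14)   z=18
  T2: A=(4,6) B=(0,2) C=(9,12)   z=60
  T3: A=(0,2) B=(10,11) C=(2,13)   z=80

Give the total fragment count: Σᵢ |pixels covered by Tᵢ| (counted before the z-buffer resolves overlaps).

T0:
  2·area = 124
  edge (0, 2)→(10, 0): d=(10,-2) top-left  bias=+0
  edge (10, 0)→(2, 14): d=(-8,14) right/bottom  bias=-1
  edge (2, 14)→(0, 2): d=(-2,-12) top-left  bias=+0
    (2,0)@(5, 1): e=[0,62,62] → X  [on edge]
    (3,0)@(7, 1): e=[4,34,86] → X
    (4,0)@(9, 1): e=[8,6,110] → X
    (5,0)@(11, 1): e=[12,-22,134] → .
    (0,1)@(1, 3): e=[12,102,10] → X
    (1,1)@(3, 3): e=[16,74,34] → X
    (4,1)@(9, 3): e=[28,-10,106] → .
    (0,2)@(1, 5): e=[32,86,6] → X
    (4,2)@(9, 5): e=[48,-26,102] → .
    (0,3)@(1, 7): e=[52,70,2] → X
    (3,3)@(7, 7): e=[64,-14,74] → .
    (0,4)@(1, 9): e=[72,54,-2] → .
  covered (16 px):
    . . X X X . .
    X X X X . . .
    X X X X . . .
    X X X . . . .
    . X . . . . .
    . X . . . . .
    . . . . . . .
T1:
  2·area = 124
  edge (10, 0)→(12, 12): d=(2,12) right/bottom  bias=-1
  edge (12, 12)→(2, 14): d=(-10,2) right/bottom  bias=-1
  edge (2, 14)→(10, 0): d=(8,-14) top-left  bias=+0
    (4,1)@(9, 3): e=[18,96,10] → X
    (5,1)@(11, 3): e=[-6,92,38] → .
    (4,2)@(9, 5): e=[22,76,26] → X
    (5,2)@(11, 5): e=[-2,72,54] → .
    (3,3)@(7, 7): e=[50,60,14] → X
    (5,3)@(11, 7): e=[2,52,70] → X
    (6,3)@(13, 7): e=[-22,48,98] → .
    (2,4)@(5, 9): e=[78,44,2] → X
    (6,4)@(13, 9): e=[-18,28,114] → .
    (2,5)@(5, 11): e=[82,24,18] → X
    (6,5)@(13, 11): e=[-14,8,130] → .
    (1,6)@(3, 13): e=[110,8,6] → X
    (3,6)@(7, 13): e=[62,0,62] → .  [on edge]
  covered (15 px):
    . . . . . . .
    . . . . X . .
    . . . . X . .
    . . . X X X .
    . . X X X X .
    . . X X X X .
    . X X . . . .
T2:
  2·area = 4  (B↔C swapped to make it positive)
  edge (4, 6)→(9, 12): d=(5,6) right/bottom  bias=-1
  edge (9, 12)→(0, 2): d=(-9,-10) top-left  bias=+0
  edge (0, 2)→(4, 6): d=(4,4) right/bottom  bias=-1
    (0,1)@(1, 3): e=[3,1,0] → .  [on edge]
    (1,2)@(3, 5): e=[1,3,0] → .  [on edge]
    (2,3)@(5, 7): e=[-1,5,0] → .  [on edge]
    (3,4)@(7, 9): e=[-3,7,0] → .  [on edge]
    (4,5)@(9, 11): e=[-5,9,0] → .  [on edge]
    (5,6)@(11, 13): e=[-7,11,0] → .  [on edge]
  covered (0 px):
    . . . . . . .
    . . . . . . .
    . . . . . . .
    . . . . . . .
    . . . . . . .
    . . . . . . .
    . . . . . . .
T3:
  2·area = 92
  edge (0, 2)→(10, 11): d=(10,9) right/bottom  bias=-1
  edge (10, 11)→(2, 13): d=(-8,2) right/bottom  bias=-1
  edge (2, 13)→(0, 2): d=(-2,-11) top-left  bias=+0
    (0,1)@(1, 3): e=[1,82,9] → X
    (1,1)@(3, 3): e=[-17,78,31] → .
    (0,2)@(1, 5): e=[21,66,5] → X
    (1,2)@(3, 5): e=[3,62,27] → X
    (2,2)@(5, 5): e=[-15,58,49] → .
    (0,3)@(1, 7): e=[41,50,1] → X
    (2,3)@(5, 7): e=[5,42,45] → X
    (3,3)@(7, 7): e=[-13,38,67] → .
    (0,4)@(1, 9): e=[61,34,-3] → .
    (1,4)@(3, 9): e=[43,30,19] → X
    (3,4)@(7, 9): e=[7,22,63] → X
    (4,4)@(9, 9): e=[-11,18,85] → .
  covered (13 px):
    . . . . . . .
    X . . . . . .
    X X . . . . .
    X X X . . . .
    . X X X . . .
    . X X X X . .
    . . . . . . .

Answer: 44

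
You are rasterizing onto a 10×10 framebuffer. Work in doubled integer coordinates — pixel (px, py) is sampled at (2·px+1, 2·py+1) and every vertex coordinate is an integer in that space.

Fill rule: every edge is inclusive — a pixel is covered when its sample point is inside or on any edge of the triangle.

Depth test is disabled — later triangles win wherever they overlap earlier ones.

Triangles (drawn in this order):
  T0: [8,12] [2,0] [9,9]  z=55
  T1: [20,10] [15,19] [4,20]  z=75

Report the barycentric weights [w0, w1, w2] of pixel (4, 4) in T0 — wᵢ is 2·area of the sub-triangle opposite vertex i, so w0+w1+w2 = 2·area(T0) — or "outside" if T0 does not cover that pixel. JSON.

T0:
  2·area = 30
  edge (8, 12)→(2, 0): d=(-6,-12) inclusive
  edge (2, 0)→(9, 9): d=(7,9) inclusive
  edge (9, 9)→(8, 12): d=(-1,3) inclusive
    (5,1)@(11, 3): e=[90,-60,0] → .  [on edge]
    (2,2)@(5, 5): e=[6,8,16] → X
    (3,2)@(7, 5): e=[30,-10,10] → .
    (2,3)@(5, 7): e=[-6,22,14] → .
    (3,3)@(7, 7): e=[18,4,8] → X
    (4,3)@(9, 7): e=[42,-14,2] → .
    (3,4)@(7, 9): e=[6,18,6] → X
    (4,4)@(9, 9): e=[30,0,0] → X  [on edge]
    (5,4)@(11, 9): e=[54,-18,-6] → .
    (3,5)@(7, 11): e=[-6,32,4] → .
    (4,5)@(9, 11): e=[18,14,-2] → .
    (3,7)@(7, 15): e=[-30,60,0] → .  [on edge]
  covered (4 px):
    . . . . . . . . . .
    . . . . . . . . . .
    . . X . . . . . . .
    . . . X . . . . . .
    . . . X X . . . . .
    . . . . . . . . . .
    . . . . . . . . . .
    . . . . . . . . . .
    . . . . . . . . . .
    . . . . . . . . . .
T1:
  2·area = 94
  edge (20, 10)→(15, 19): d=(-5,9) inclusive
  edge (15, 19)→(4, 20): d=(-11,1) inclusive
  edge (4, 20)→(20, 10): d=(16,-10) inclusive
    (9,5)@(19, 11): e=[4,84,6] → X
    (8,6)@(17, 13): e=[12,64,18] → X
    (9,6)@(19, 13): e=[-6,62,38] → .
    (6,7)@(13, 15): e=[38,46,10] → X
    (7,7)@(15, 15): e=[20,44,30] → X
    (9,7)@(19, 15): e=[-16,40,70] → .
    (4,8)@(9, 17): e=[64,28,2] → X
    (5,8)@(11, 17): e=[46,26,22] → X
    (8,8)@(17, 17): e=[-8,20,82] → .
    (3,9)@(7, 19): e=[72,8,14] → X
    (7,9)@(15, 19): e=[0,0,94] → X  [on edge]
    (8,9)@(17, 19): e=[-18,-2,114] → .
  covered (14 px):
    . . . . . . . . . .
    . . . . . . . . . .
    . . . . . . . . . .
    . . . . . . . . . .
    . . . . . . . . . .
    . . . . . . . . . X
    . . . . . . . . X .
    . . . . . . X X X .
    . . . . X X X X . .
    . . . X X X X X . .

Result: [0,0,30]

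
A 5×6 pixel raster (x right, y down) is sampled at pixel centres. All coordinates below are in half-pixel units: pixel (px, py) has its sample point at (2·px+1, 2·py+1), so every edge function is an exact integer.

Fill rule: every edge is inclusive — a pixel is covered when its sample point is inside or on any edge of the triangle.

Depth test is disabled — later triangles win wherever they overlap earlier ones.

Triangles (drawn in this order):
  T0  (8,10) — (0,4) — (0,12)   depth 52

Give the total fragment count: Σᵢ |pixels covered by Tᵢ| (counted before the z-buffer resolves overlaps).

T0:
  2·area = 64  (B↔C swapped to make it positive)
  edge (8, 10)→(0, 12): d=(-8,2) inclusive
  edge (0, 12)→(0, 4): d=(0,-8) inclusive
  edge (0, 4)→(8, 10): d=(8,6) inclusive
    (0,2)@(1, 5): e=[54,8,2] → #
    (1,2)@(3, 5): e=[50,24,-10] → ·
    (0,3)@(1, 7): e=[38,8,18] → #
    (1,3)@(3, 7): e=[34,24,6] → #
    (2,3)@(5, 7): e=[30,40,-6] → ·
    (0,4)@(1, 9): e=[22,8,34] → #
    (2,4)@(5, 9): e=[14,40,10] → #
    (3,4)@(7, 9): e=[10,56,-2] → ·
    (0,5)@(1, 11): e=[6,8,50] → #
    (2,5)@(5, 11): e=[-2,40,26] → ·
  covered (8 px):
    · · · · ·
    · · · · ·
    # · · · ·
    # # · · ·
    # # # · ·
    # # · · ·

Answer: 8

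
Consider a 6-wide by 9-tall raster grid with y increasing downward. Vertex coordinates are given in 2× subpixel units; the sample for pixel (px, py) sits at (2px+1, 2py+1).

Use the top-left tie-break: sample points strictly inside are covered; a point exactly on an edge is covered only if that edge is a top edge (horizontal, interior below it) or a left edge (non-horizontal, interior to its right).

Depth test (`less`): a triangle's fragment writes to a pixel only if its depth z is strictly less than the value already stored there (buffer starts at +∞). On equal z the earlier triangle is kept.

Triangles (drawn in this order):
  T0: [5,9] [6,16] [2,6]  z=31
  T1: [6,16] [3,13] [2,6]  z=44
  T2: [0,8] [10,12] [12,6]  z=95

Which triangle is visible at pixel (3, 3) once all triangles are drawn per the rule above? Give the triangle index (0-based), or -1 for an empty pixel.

T0:
  2·area = 18
  edge (5, 9)→(6, 16): d=(1,7) right/bottom  bias=-1
  edge (6, 16)→(2, 6): d=(-4,-10) top-left  bias=+0
  edge (2, 6)→(5, 9): d=(3,3) right/bottom  bias=-1
    (0,2)@(1, 5): e=[24,-6,0] → ·  [on edge]
    (1,3)@(3, 7): e=[12,6,0] → ·  [on edge]
    (2,4)@(5, 9): e=[0,18,0] → ·  [on edge]
    (2,5)@(5, 11): e=[2,10,6] → #
    (3,5)@(7, 11): e=[-12,30,0] → ·  [on edge]
    (2,6)@(5, 13): e=[4,2,12] → #
    (3,6)@(7, 13): e=[-10,22,6] → ·
    (4,6)@(9, 13): e=[-24,42,0] → ·  [on edge]
    (2,7)@(5, 15): e=[6,-6,18] → ·
    (5,7)@(11, 15): e=[-36,54,0] → ·  [on edge]
  covered (2 px):
    · · · · · ·
    · · · · · ·
    · · · · · ·
    · · · · · ·
    · · · · · ·
    · · # · · ·
    · · # · · ·
    · · · · · ·
    · · · · · ·
T1:
  2·area = 18
  edge (6, 16)→(3, 13): d=(-3,-3) top-left  bias=+0
  edge (3, 13)→(2, 6): d=(-1,-7) top-left  bias=+0
  edge (2, 6)→(6, 16): d=(4,10) right/bottom  bias=-1
    (1,4)@(3, 9): e=[12,4,2] → #
    (2,4)@(5, 9): e=[18,18,-18] → ·
    (0,5)@(1, 11): e=[0,-12,30] → ·  [on edge]
    (1,5)@(3, 11): e=[6,2,10] → #
    (2,5)@(5, 11): e=[12,16,-10] → ·
    (1,6)@(3, 13): e=[0,0,18] → #  [on edge]
    (2,6)@(5, 13): e=[6,14,-2] → ·
    (1,7)@(3, 15): e=[-6,-2,26] → ·
    (2,7)@(5, 15): e=[0,12,6] → #  [on edge]
    (3,7)@(7, 15): e=[6,26,-14] → ·
    (2,8)@(5, 17): e=[-6,10,14] → ·
    (3,8)@(7, 17): e=[0,24,-6] → ·  [on edge]
  covered (4 px):
    · · · · · ·
    · · · · · ·
    · · · · · ·
    · · · · · ·
    · # · · · ·
    · # · · · ·
    · # · · · ·
    · · # · · ·
    · · · · · ·
T2:
  2·area = 68  (B↔C swapped to make it positive)
  edge (0, 8)→(12, 6): d=(12,-2) top-left  bias=+0
  edge (12, 6)→(10, 12): d=(-2,6) right/bottom  bias=-1
  edge (10, 12)→(0, 8): d=(-10,-4) top-left  bias=+0
    (3,3)@(7, 7): e=[2,28,38] → #
    (4,3)@(9, 7): e=[6,16,46] → #
    (5,3)@(11, 7): e=[10,4,54] → #
    (1,4)@(3, 9): e=[18,48,2] → #
    (2,4)@(5, 9): e=[22,36,10] → #
    (5,4)@(11, 9): e=[34,0,34] → ·  [on edge]
    (1,5)@(3, 11): e=[42,44,-18] → ·
    (2,5)@(5, 11): e=[46,32,-10] → ·
    (3,5)@(7, 11): e=[50,20,-2] → ·
    (4,5)@(9, 11): e=[54,8,6] → #
    (5,5)@(11, 11): e=[58,-4,14] → ·
    (4,6)@(9, 13): e=[78,4,-14] → ·
    (4,7)@(9, 15): e=[102,0,-34] → ·  [on edge]
  covered (8 px):
    · · · · · ·
    · · · · · ·
    · · · · · ·
    · · · # # #
    · # # # # ·
    · · · · # ·
    · · · · · ·
    · · · · · ·
    · · · · · ·

Z-buffer (winner per pixel, '.' = empty):
  . . . . . .
  . . . . . .
  . . . . . .
  . . . 2 2 2
  . 1 2 2 2 .
  . 1 0 . 2 .
  . 1 0 . . .
  . . 1 . . .
  . . . . . .

Answer: 2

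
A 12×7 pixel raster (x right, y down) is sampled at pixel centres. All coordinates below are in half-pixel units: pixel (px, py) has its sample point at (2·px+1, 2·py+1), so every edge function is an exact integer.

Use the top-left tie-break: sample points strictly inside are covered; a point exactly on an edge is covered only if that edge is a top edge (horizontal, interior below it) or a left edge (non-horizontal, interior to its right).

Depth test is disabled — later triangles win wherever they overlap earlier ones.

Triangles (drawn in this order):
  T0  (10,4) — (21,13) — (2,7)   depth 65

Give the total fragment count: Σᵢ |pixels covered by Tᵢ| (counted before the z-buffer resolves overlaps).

T0:
  2·area = 105
  edge (10, 4)→(21, 13): d=(11,9) right/bottom  bias=-1
  edge (21, 13)→(2, 7): d=(-19,-6) top-left  bias=+0
  edge (2, 7)→(10, 4): d=(8,-3) top-left  bias=+0
    (4,2)@(9, 5): e=[20,80,5] → X
    (5,2)@(11, 5): e=[2,92,11] → X
    (6,2)@(13, 5): e=[-16,104,17] → .
    (1,3)@(3, 7): e=[96,6,3] → X
    (2,3)@(5, 7): e=[78,18,9] → X
    (3,3)@(7, 7): e=[60,30,15] → X
    (6,3)@(13, 7): e=[6,66,33] → X
    (7,3)@(15, 7): e=[-12,78,39] → .
    (1,4)@(3, 9): e=[118,-32,19] → .
    (2,4)@(5, 9): e=[100,-20,25] → .
    (3,4)@(7, 9): e=[82,-8,31] → .
    (4,4)@(9, 9): e=[64,4,37] → X
    (10,6)@(21, 13): e=[0,0,105] → .  [on edge]
  covered (14 px):
    . . . . . . . . . . . .
    . . . . . . . . . . . .
    . . . . X X . . . . . .
    . X X X X X X . . . . .
    . . . . X X X X . . . .
    . . . . . . . X X . . .
    . . . . . . . . . . . .

Result: 14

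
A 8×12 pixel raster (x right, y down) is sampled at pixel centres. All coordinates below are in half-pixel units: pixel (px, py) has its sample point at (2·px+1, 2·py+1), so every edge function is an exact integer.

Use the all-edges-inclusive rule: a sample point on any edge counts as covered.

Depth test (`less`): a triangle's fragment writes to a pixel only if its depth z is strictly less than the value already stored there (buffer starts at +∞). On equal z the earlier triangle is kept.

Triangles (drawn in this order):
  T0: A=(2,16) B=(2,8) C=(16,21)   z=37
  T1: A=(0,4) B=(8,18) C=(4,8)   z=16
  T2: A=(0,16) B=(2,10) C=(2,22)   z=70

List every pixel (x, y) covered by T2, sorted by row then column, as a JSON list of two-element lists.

T0:
  2·area = 112
  edge (2, 16)→(2, 8): d=(0,-8) inclusive
  edge (2, 8)→(16, 21): d=(14,13) inclusive
  edge (16, 21)→(2, 16): d=(-14,-5) inclusive
    (1,4)@(3, 9): e=[8,1,103] → █
    (2,4)@(5, 9): e=[24,-25,113] → ·
    (1,5)@(3, 11): e=[8,29,75] → █
    (2,5)@(5, 11): e=[24,3,85] → █
    (3,5)@(7, 11): e=[40,-23,95] → ·
    (1,6)@(3, 13): e=[8,57,47] → █
    (3,6)@(7, 13): e=[40,5,67] → █
    (4,6)@(9, 13): e=[56,-21,77] → ·
    (1,7)@(3, 15): e=[8,85,19] → █
    (4,7)@(9, 15): e=[56,7,49] → █
    (5,7)@(11, 15): e=[72,-19,59] → ·
    (1,8)@(3, 17): e=[8,113,-9] → ·
  covered (16 px):
    · · · · · · · ·
    · · · · · · · ·
    · · · · · · · ·
    · · · · · · · ·
    · █ · · · · · ·
    · █ █ · · · · ·
    · █ █ █ · · · ·
    · █ █ █ █ · · ·
    · · █ █ █ █ · ·
    · · · · · █ █ ·
    · · · · · · · ·
    · · · · · · · ·
T1:
  2·area = 24  (B↔C swapped to make it positive)
  edge (0, 4)→(4, 8): d=(4,4) inclusive
  edge (4, 8)→(8, 18): d=(4,10) inclusive
  edge (8, 18)→(0, 4): d=(-8,-14) inclusive
    (0,2)@(1, 5): e=[0,18,6] → █  [on edge]
    (1,2)@(3, 5): e=[-8,-2,34] → ·
    (0,3)@(1, 7): e=[8,26,-10] → ·
    (1,3)@(3, 7): e=[0,6,18] → █  [on edge]
    (2,3)@(5, 7): e=[-8,-14,46] → ·
    (1,4)@(3, 9): e=[8,14,2] → █
    (2,4)@(5, 9): e=[0,-6,30] → ·  [on edge]
    (1,5)@(3, 11): e=[16,22,-14] → ·
    (2,5)@(5, 11): e=[8,2,14] → █
    (3,5)@(7, 11): e=[0,-18,42] → ·  [on edge]
    (2,6)@(5, 13): e=[16,10,-2] → ·
    (4,6)@(9, 13): e=[0,-30,54] → ·  [on edge]
    (5,7)@(11, 15): e=[0,-42,66] → ·  [on edge]
    (6,8)@(13, 17): e=[0,-54,78] → ·  [on edge]
    (7,9)@(15, 19): e=[0,-66,90] → ·  [on edge]
  covered (4 px):
    · · · · · · · ·
    · · · · · · · ·
    █ · · · · · · ·
    · █ · · · · · ·
    · █ · · · · · ·
    · · █ · · · · ·
    · · · · · · · ·
    · · · · · · · ·
    · · · · · · · ·
    · · · · · · · ·
    · · · · · · · ·
    · · · · · · · ·
T2:
  2·area = 24
  edge (0, 16)→(2, 10): d=(2,-6) inclusive
  edge (2, 10)→(2, 22): d=(0,12) inclusive
  edge (2, 22)→(0, 16): d=(-2,-6) inclusive
    (2,0)@(5, 1): e=[0,-36,60] → ·  [on edge]
    (1,3)@(3, 7): e=[0,-12,36] → ·  [on edge]
    (0,6)@(1, 13): e=[0,12,12] → █  [on edge]
    (1,6)@(3, 13): e=[12,-12,24] → ·
    (0,7)@(1, 15): e=[4,12,8] → █
    (1,7)@(3, 15): e=[16,-12,20] → ·
    (0,8)@(1, 17): e=[8,12,4] → █
    (1,8)@(3, 17): e=[20,-12,16] → ·
    (0,9)@(1, 19): e=[12,12,0] → █  [on edge]
    (1,9)@(3, 19): e=[24,-12,12] → ·
    (0,10)@(1, 21): e=[16,12,-4] → ·
  covered (4 px):
    · · · · · · · ·
    · · · · · · · ·
    · · · · · · · ·
    · · · · · · · ·
    · · · · · · · ·
    · · · · · · · ·
    █ · · · · · · ·
    █ · · · · · · ·
    █ · · · · · · ·
    █ · · · · · · ·
    · · · · · · · ·
    · · · · · · · ·

Final: [[0,6],[0,7],[0,8],[0,9]]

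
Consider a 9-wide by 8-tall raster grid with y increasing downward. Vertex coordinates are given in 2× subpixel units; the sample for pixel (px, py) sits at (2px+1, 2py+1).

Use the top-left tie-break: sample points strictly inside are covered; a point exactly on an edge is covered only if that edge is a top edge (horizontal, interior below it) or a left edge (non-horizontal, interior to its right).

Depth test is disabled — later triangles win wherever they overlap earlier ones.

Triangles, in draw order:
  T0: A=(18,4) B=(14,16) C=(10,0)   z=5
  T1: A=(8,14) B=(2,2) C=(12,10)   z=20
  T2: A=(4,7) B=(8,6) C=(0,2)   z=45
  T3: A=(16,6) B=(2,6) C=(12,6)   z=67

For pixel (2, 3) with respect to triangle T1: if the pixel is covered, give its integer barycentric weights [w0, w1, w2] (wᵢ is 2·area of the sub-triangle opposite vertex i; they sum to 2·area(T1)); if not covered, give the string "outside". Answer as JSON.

T0:
  2·area = 112
  edge (18, 4)→(14, 16): d=(-4,12) right/bottom  bias=-1
  edge (14, 16)→(10, 0): d=(-4,-16) top-left  bias=+0
  edge (10, 0)→(18, 4): d=(8,4) right/bottom  bias=-1
    (5,0)@(11, 1): e=[96,12,4] → X
    (6,0)@(13, 1): e=[72,44,-4] → .
    (5,1)@(11, 3): e=[88,4,20] → X
    (6,1)@(13, 3): e=[64,36,12] → X
    (7,1)@(15, 3): e=[40,68,4] → X
    (8,1)@(17, 3): e=[16,100,-4] → .
    (5,2)@(11, 5): e=[80,-4,36] → .
    (6,2)@(13, 5): e=[56,28,28] → X
    (8,2)@(17, 5): e=[8,92,12] → X
    (6,3)@(13, 7): e=[48,20,44] → X
    (8,3)@(17, 7): e=[0,84,28] → .  [on edge]
    (6,4)@(13, 9): e=[40,12,60] → X
    (7,6)@(15, 13): e=[0,28,84] → .  [on edge]
  covered (13 px):
    . . . . . X . . .
    . . . . . X X X .
    . . . . . . X X X
    . . . . . . X X .
    . . . . . . X X .
    . . . . . . X X .
    . . . . . . . . .
    . . . . . . . . .
T1:
  2·area = 72
  edge (8, 14)→(2, 2): d=(-6,-12) top-left  bias=+0
  edge (2, 2)→(12, 10): d=(10,8) right/bottom  bias=-1
  edge (12, 10)→(8, 14): d=(-4,4) right/bottom  bias=-1
    (1,1)@(3, 3): e=[6,2,64] → X
    (2,1)@(5, 3): e=[30,-14,56] → .
    (1,2)@(3, 5): e=[-6,22,56] → .
    (2,2)@(5, 5): e=[18,6,48] → X
    (3,2)@(7, 5): e=[42,-10,40] → .
    (8,2)@(17, 5): e=[162,-90,0] → .  [on edge]
    (2,3)@(5, 7): e=[6,26,40] → X
    (3,3)@(7, 7): e=[30,10,32] → X
    (4,3)@(9, 7): e=[54,-6,24] → .
    (7,3)@(15, 7): e=[126,-54,0] → .  [on edge]
    (2,4)@(5, 9): e=[-6,46,32] → .
    (3,4)@(7, 9): e=[18,30,24] → X
    (6,4)@(13, 9): e=[90,-18,0] → .  [on edge]
    (5,5)@(11, 11): e=[54,18,0] → .  [on edge]
    (4,6)@(9, 13): e=[18,54,0] → .  [on edge]
    (3,7)@(7, 15): e=[-18,90,0] → .  [on edge]
  covered (8 px):
    . . . . . . . . .
    . X . . . . . . .
    . . X . . . . . .
    . . X X . . . . .
    . . . X X . . . .
    . . . X X . . . .
    . . . . . . . . .
    . . . . . . . . .
T2:
  2·area = 24  (B↔C swapped to make it positive)
  edge (4, 7)→(0, 2): d=(-4,-5) top-left  bias=+0
  edge (0, 2)→(8, 6): d=(8,4) right/bottom  bias=-1
  edge (8, 6)→(4, 7): d=(-4,1) right/bottom  bias=-1
    (0,1)@(1, 3): e=[1,4,19] → X
    (1,1)@(3, 3): e=[11,-4,17] → .
    (0,2)@(1, 5): e=[-7,20,11] → .
    (1,2)@(3, 5): e=[3,12,9] → X
    (2,2)@(5, 5): e=[13,4,7] → X
    (3,2)@(7, 5): e=[23,-4,5] → .
    (1,3)@(3, 7): e=[-5,28,1] → .
    (2,3)@(5, 7): e=[5,20,-1] → .
  covered (3 px):
    . . . . . . . . .
    X . . . . . . . .
    . X X . . . . . .
    . . . . . . . . .
    . . . . . . . . .
    . . . . . . . . .
    . . . . . . . . .
    . . . . . . . . .
T3:
  degenerate (2·area = 0) — covers nothing

Final: [26,40,6]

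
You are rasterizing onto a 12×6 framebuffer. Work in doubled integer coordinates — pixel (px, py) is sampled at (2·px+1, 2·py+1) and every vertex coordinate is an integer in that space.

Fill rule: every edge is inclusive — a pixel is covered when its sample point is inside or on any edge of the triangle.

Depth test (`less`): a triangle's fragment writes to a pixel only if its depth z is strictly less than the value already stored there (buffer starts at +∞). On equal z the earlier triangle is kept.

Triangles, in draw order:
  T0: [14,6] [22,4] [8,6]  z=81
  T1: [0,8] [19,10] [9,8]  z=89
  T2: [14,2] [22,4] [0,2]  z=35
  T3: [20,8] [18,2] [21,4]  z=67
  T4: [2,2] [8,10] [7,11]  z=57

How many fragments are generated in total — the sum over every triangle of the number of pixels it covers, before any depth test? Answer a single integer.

T0:
  2·area = 12  (B↔C swapped to make it positive)
  edge (14, 6)→(8, 6): d=(-6,0) inclusive
  edge (8, 6)→(22, 4): d=(14,-2) inclusive
  edge (22, 4)→(14, 6): d=(-8,2) inclusive
    (7,2)@(15, 5): e=[6,0,6] → █  [on edge]
    (8,2)@(17, 5): e=[6,4,2] → █
    (9,2)@(19, 5): e=[6,8,-2] → ·
    (0,3)@(1, 7): e=[-6,0,18] → ·  [on edge]
    (7,3)@(15, 7): e=[-6,28,-10] → ·
    (8,3)@(17, 7): e=[-6,32,-14] → ·
  covered (2 px):
    · · · · · · · · · · · ·
    · · · · · · · · · · · ·
    · · · · · · · █ █ · · ·
    · · · · · · · · · · · ·
    · · · · · · · · · · · ·
    · · · · · · · · · · · ·
T1:
  2·area = 18  (B↔C swapped to make it positive)
  edge (0, 8)→(9, 8): d=(9,0) inclusive
  edge (9, 8)→(19, 10): d=(10,2) inclusive
  edge (19, 10)→(0, 8): d=(-19,-2) inclusive
    (5,4)@(11, 9): e=[9,6,3] → █
    (6,4)@(13, 9): e=[9,2,7] → █
    (7,4)@(15, 9): e=[9,-2,11] → ·
    (5,5)@(11, 11): e=[27,26,-35] → ·
    (6,5)@(13, 11): e=[27,22,-31] → ·
  covered (2 px):
    · · · · · · · · · · · ·
    · · · · · · · · · · · ·
    · · · · · · · · · · · ·
    · · · · · · · · · · · ·
    · · · · · █ █ · · · · ·
    · · · · · · · · · · · ·
T2:
  2·area = 28
  edge (14, 2)→(22, 4): d=(8,2) inclusive
  edge (22, 4)→(0, 2): d=(-22,-2) inclusive
  edge (0, 2)→(14, 2): d=(14,0) inclusive
    (5,1)@(11, 3): e=[14,0,14] → █  [on edge]
    (6,1)@(13, 3): e=[10,4,14] → █
    (7,1)@(15, 3): e=[6,8,14] → █
    (8,1)@(17, 3): e=[2,12,14] → █
    (9,1)@(19, 3): e=[-2,16,14] → ·
    (5,2)@(11, 5): e=[30,-44,42] → ·
    (6,2)@(13, 5): e=[26,-40,42] → ·
    (7,2)@(15, 5): e=[22,-36,42] → ·
    (8,2)@(17, 5): e=[18,-32,42] → ·
  covered (4 px):
    · · · · · · · · · · · ·
    · · · · · █ █ █ █ · · ·
    · · · · · · · · · · · ·
    · · · · · · · · · · · ·
    · · · · · · · · · · · ·
    · · · · · · · · · · · ·
T3:
  2·area = 14
  edge (20, 8)→(18, 2): d=(-2,-6) inclusive
  edge (18, 2)→(21, 4): d=(3,2) inclusive
  edge (21, 4)→(20, 8): d=(-1,4) inclusive
    (9,1)@(19, 3): e=[4,1,9] → █
    (10,1)@(21, 3): e=[16,-3,1] → ·
    (9,2)@(19, 5): e=[0,7,7] → █  [on edge]
    (10,2)@(21, 5): e=[12,3,-1] → ·
    (9,3)@(19, 7): e=[-4,13,5] → ·
    (10,5)@(21, 11): e=[0,21,-7] → ·  [on edge]
  covered (2 px):
    · · · · · · · · · · · ·
    · · · · · · · · · █ · ·
    · · · · · · · · · █ · ·
    · · · · · · · · · · · ·
    · · · · · · · · · · · ·
    · · · · · · · · · · · ·
T4:
  2·area = 14
  edge (2, 2)→(8, 10): d=(6,8) inclusive
  edge (8, 10)→(7, 11): d=(-1,1) inclusive
  edge (7, 11)→(2, 2): d=(-5,-9) inclusive
    (8,0)@(17, 1): e=[-126,0,140] → ·  [on edge]
    (7,1)@(15, 3): e=[-98,0,112] → ·  [on edge]
    (6,2)@(13, 5): e=[-70,0,84] → ·  [on edge]
    (2,3)@(5, 7): e=[6,6,2] → █
    (3,3)@(7, 7): e=[-10,4,20] → ·
    (5,3)@(11, 7): e=[-42,0,56] → ·  [on edge]
    (2,4)@(5, 9): e=[18,4,-8] → ·
    (3,4)@(7, 9): e=[2,2,10] → █
    (4,4)@(9, 9): e=[-14,0,28] → ·  [on edge]
    (3,5)@(7, 11): e=[14,0,0] → █  [on edge]
    (4,5)@(9, 11): e=[-2,-2,18] → ·
  covered (3 px):
    · · · · · · · · · · · ·
    · · · · · · · · · · · ·
    · · · · · · · · · · · ·
    · · █ · · · · · · · · ·
    · · · █ · · · · · · · ·
    · · · █ · · · · · · · ·

Answer: 13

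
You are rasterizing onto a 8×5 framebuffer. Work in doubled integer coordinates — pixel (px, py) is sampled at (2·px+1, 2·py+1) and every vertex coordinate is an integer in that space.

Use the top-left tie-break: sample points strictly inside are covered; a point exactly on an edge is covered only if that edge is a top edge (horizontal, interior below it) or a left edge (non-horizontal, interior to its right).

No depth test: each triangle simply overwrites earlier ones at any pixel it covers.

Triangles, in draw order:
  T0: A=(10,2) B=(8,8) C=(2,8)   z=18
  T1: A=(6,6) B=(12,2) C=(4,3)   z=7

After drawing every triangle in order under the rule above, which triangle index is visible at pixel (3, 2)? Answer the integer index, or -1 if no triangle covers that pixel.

T0:
  2·area = 36
  edge (10, 2)→(8, 8): d=(-2,6) right/bottom  bias=-1
  edge (8, 8)→(2, 8): d=(-6,0) right/bottom  bias=-1
  edge (2, 8)→(10, 2): d=(8,-6) top-left  bias=+0
    (4,1)@(9, 3): e=[4,30,2] → █
    (5,1)@(11, 3): e=[-8,30,14] → ·
    (3,2)@(7, 5): e=[12,18,6] → █
    (4,2)@(9, 5): e=[0,18,18] → ·  [on edge]
    (2,3)@(5, 7): e=[20,6,10] → █
    (4,3)@(9, 7): e=[-4,6,34] → ·
    (2,4)@(5, 9): e=[16,-6,26] → ·
    (3,4)@(7, 9): e=[4,-6,38] → ·
  covered (4 px):
    · · · · · · · ·
    · · · · █ · · ·
    · · · █ · · · ·
    · · █ █ · · · ·
    · · · · · · · ·
T1:
  2·area = 26  (B↔C swapped to make it positive)
  edge (6, 6)→(4, 3): d=(-2,-3) top-left  bias=+0
  edge (4, 3)→(12, 2): d=(8,-1) top-left  bias=+0
  edge (12, 2)→(6, 6): d=(-6,4) right/bottom  bias=-1
    (2,1)@(5, 3): e=[3,1,22] → █
    (3,1)@(7, 3): e=[9,3,14] → █
    (4,1)@(9, 3): e=[15,5,6] → █
    (5,1)@(11, 3): e=[21,7,-2] → ·
    (2,2)@(5, 5): e=[-1,17,10] → ·
    (3,2)@(7, 5): e=[5,19,2] → █
    (4,2)@(9, 5): e=[11,21,-6] → ·
    (3,3)@(7, 7): e=[1,35,-10] → ·
  covered (4 px):
    · · · · · · · ·
    · · █ █ █ · · ·
    · · · █ · · · ·
    · · · · · · · ·
    · · · · · · · ·

Z-buffer (winner per pixel, '.' = empty):
  . . . . . . . .
  . . 1 1 1 . . .
  . . . 1 . . . .
  . . 0 0 . . . .
  . . . . . . . .

Final: 1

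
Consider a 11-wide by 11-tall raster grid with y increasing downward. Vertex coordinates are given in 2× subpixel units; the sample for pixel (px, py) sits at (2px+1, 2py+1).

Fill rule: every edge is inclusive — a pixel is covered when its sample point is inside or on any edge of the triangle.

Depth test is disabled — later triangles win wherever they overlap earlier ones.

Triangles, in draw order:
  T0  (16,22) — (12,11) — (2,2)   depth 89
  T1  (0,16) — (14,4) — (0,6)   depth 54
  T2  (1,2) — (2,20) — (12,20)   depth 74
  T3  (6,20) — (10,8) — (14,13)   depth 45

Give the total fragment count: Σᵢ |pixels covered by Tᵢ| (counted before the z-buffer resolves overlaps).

T0:
  2·area = 74  (B↔C swapped to make it positive)
  edge (16, 22)→(2, 2): d=(-14,-20) inclusive
  edge (2, 2)→(12, 11): d=(10,9) inclusive
  edge (12, 11)→(16, 22): d=(4,11) inclusive
    (1,1)@(3, 3): e=[6,1,67] → X
    (2,1)@(5, 3): e=[46,-17,45] → .
    (1,2)@(3, 5): e=[-22,21,75] → .
    (2,2)@(5, 5): e=[18,3,53] → X
    (3,2)@(7, 5): e=[58,-15,31] → .
    (2,3)@(5, 7): e=[-10,23,61] → .
    (3,3)@(7, 7): e=[30,5,39] → X
    (4,3)@(9, 7): e=[70,-13,17] → .
    (3,4)@(7, 9): e=[2,25,47] → X
    (4,4)@(9, 9): e=[42,7,25] → X
    (5,4)@(11, 9): e=[82,-11,3] → .
    (3,5)@(7, 11): e=[-26,45,55] → .
  covered (10 px):
    . . . . . . . . . . .
    . X . . . . . . . . .
    . . X . . . . . . . .
    . . . X . . . . . . .
    . . . X X . . . . . .
    . . . . X X . . . . .
    . . . . . X . . . . .
    . . . . . . X . . . .
    . . . . . . X . . . .
    . . . . . . . . . . .
    . . . . . . . . . . .
T1:
  2·area = 140  (B↔C swapped to make it positive)
  edge (0, 16)→(0, 6): d=(0,-10) inclusive
  edge (0, 6)→(14, 4): d=(14,-2) inclusive
  edge (14, 4)→(0, 16): d=(-14,12) inclusive
    (10,1)@(21, 3): e=[210,0,-70] → .  [on edge]
    (3,2)@(7, 5): e=[70,0,70] → X  [on edge]
    (4,2)@(9, 5): e=[90,4,46] → X
    (5,2)@(11, 5): e=[110,8,22] → X
    (6,2)@(13, 5): e=[130,12,-2] → .
    (0,3)@(1, 7): e=[10,16,114] → X
    (1,3)@(3, 7): e=[30,20,90] → X
    (2,3)@(5, 7): e=[50,24,66] → X
    (5,3)@(11, 7): e=[110,36,-6] → .
    (0,4)@(1, 9): e=[10,44,86] → X
    (4,4)@(9, 9): e=[90,60,-10] → .
    (0,5)@(1, 11): e=[10,72,58] → X
  covered (18 px):
    . . . . . . . . . . .
    . . . . . . . . . . .
    . . . X X X . . . . .
    X X X X X . . . . . .
    X X X X . . . . . . .
    X X X . . . . . . . .
    X X . . . . . . . . .
    X . . . . . . . . . .
    . . . . . . . . . . .
    . . . . . . . . . . .
    . . . . . . . . . . .
T2:
  2·area = 180  (B↔C swapped to make it positive)
  edge (1, 2)→(12, 20): d=(11,18) inclusive
  edge (12, 20)→(2, 20): d=(-10,0) inclusive
  edge (2, 20)→(1, 2): d=(-1,-18) inclusive
    (1,3)@(3, 7): e=[19,130,31] → X
    (2,3)@(5, 7): e=[-17,130,67] → .
    (1,4)@(3, 9): e=[41,110,29] → X
    (2,4)@(5, 9): e=[5,110,65] → X
    (3,4)@(7, 9): e=[-31,110,101] → .
    (1,5)@(3, 11): e=[63,90,27] → X
    (3,5)@(7, 11): e=[-9,90,99] → .
    (1,6)@(3, 13): e=[85,70,25] → X
    (3,6)@(7, 13): e=[13,70,97] → X
    (4,6)@(9, 13): e=[-23,70,133] → .
    (1,7)@(3, 15): e=[107,50,23] → X
    (4,7)@(9, 15): e=[-1,50,131] → .
  covered (20 px):
    . . . . . . . . . . .
    . . . . . . . . . . .
    . . . . . . . . . . .
    . X . . . . . . . . .
    . X X . . . . . . . .
    . X X . . . . . . . .
    . X X X . . . . . . .
    . X X X . . . . . . .
    . X X X X . . . . . .
    . X X X X X . . . . .
    . . . . . . . . . . .
T3:
  2·area = 68
  edge (6, 20)→(10, 8): d=(4,-12) inclusive
  edge (10, 8)→(14, 13): d=(4,5) inclusive
  edge (14, 13)→(6, 20): d=(-8,7) inclusive
    (5,2)@(11, 5): e=[0,-17,85] → .  [on edge]
    (4,5)@(9, 11): e=[0,17,51] → X  [on edge]
    (5,5)@(11, 11): e=[24,7,37] → X
    (6,5)@(13, 11): e=[48,-3,23] → .
    (4,6)@(9, 13): e=[8,25,35] → X
    (6,6)@(13, 13): e=[56,5,7] → X
    (7,6)@(15, 13): e=[80,-5,-7] → .
    (4,7)@(9, 15): e=[16,33,19] → X
    (6,7)@(13, 15): e=[64,13,-9] → .
    (3,8)@(7, 17): e=[0,51,17] → X  [on edge]
    (5,8)@(11, 17): e=[48,31,-11] → .
    (3,9)@(7, 19): e=[8,59,1] → X
  covered (10 px):
    . . . . . . . . . . .
    . . . . . . . . . . .
    . . . . . . . . . . .
    . . . . . . . . . . .
    . . . . . . . . . . .
    . . . . X X . . . . .
    . . . . X X X . . . .
    . . . . X X . . . . .
    . . . X X . . . . . .
    . . . X . . . . . . .
    . . . . . . . . . . .

Answer: 58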